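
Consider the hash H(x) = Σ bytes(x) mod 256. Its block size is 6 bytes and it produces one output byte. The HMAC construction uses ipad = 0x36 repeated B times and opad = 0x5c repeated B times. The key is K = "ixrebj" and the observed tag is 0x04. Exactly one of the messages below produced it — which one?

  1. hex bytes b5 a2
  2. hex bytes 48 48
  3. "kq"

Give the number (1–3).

Key "ixrebj" = 69 78 72 65 62 6a is exactly B = 6 bytes: K' = 69 78 72 65 62 6a.
K' ⊕ ipad = 5f 4e 44 53 54 5c; K' ⊕ opad = 35 24 2e 39 3e 36.
m1: inner = H(5f 4e 44 53 54 5c b5 a2) = 4b; tag = H(35 24 2e 39 3e 36 4b) = 7f
m2: inner = H(5f 4e 44 53 54 5c 48 48) = 84; tag = H(35 24 2e 39 3e 36 84) = b8
m3: inner = H(5f 4e 44 53 54 5c 6b 71) = d0; tag = H(35 24 2e 39 3e 36 d0) = 04 ← matches

3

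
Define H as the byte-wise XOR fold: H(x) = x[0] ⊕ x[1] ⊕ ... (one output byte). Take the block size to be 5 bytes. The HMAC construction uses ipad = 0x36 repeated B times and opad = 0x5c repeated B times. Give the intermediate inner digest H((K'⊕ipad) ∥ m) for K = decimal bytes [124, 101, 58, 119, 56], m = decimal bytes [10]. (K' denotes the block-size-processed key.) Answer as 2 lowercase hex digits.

Key decimal bytes [124, 101, 58, 119, 56] = 7c 65 3a 77 38 is exactly B = 5 bytes: K' = 7c 65 3a 77 38.
K' ⊕ ipad = 4a 53 0c 41 0e.
Inner input = 4a 53 0c 41 0e ∥ 0a.
Inner hash: XOR 4a⊕53⊕0c⊕41⊕0e⊕0a = 50.

50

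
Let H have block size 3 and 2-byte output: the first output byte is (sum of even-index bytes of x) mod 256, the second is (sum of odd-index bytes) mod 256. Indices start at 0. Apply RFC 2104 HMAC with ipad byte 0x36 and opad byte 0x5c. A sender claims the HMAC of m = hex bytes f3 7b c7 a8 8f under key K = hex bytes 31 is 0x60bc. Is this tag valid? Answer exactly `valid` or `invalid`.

invalid

Key hex bytes 31 is 1 byte ≤ B = 3; zero-pad to 3 bytes: K' = 31 00 00.
K' ⊕ ipad = 07 36 36; K' ⊕ opad = 6d 5c 5c.
Inner hash: even-index sum = 352 mod 256 = 96; odd-index sum = 639 mod 256 = 127 → 60 7f.
Outer hash (recomputed tag): even-index sum = 328 mod 256 = 72; odd-index sum = 188 mod 256 = 188 → 48 bc.
Recomputed tag = 48bc; claimed = 60bc → mismatch.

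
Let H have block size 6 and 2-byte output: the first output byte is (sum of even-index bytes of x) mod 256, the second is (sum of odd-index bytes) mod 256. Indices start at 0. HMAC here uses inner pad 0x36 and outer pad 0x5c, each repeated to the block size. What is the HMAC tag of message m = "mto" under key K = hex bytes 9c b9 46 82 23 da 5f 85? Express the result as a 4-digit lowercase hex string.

8a0a

Key hex bytes 9c b9 46 82 23 da 5f 85 is 8 bytes > B = 6, so hash it first: H(key) = 64 9a, then zero-pad to 6 bytes: K' = 64 9a 00 00 00 00.
K' ⊕ ipad = 52 ac 36 36 36 36.  K' ⊕ opad = 38 c6 5c 5c 5c 5c.
Inner input = (K'⊕ipad) ∥ m = 52 ac 36 36 36 36 ∥ 6d 74 6f.
Inner hash: even-index sum = 410 mod 256 = 154; odd-index sum = 396 mod 256 = 140 → 9a 8c.
Outer input = (K'⊕opad) ∥ inner = 38 c6 5c 5c 5c 5c ∥ 9a 8c.
Outer hash (tag): even-index sum = 394 mod 256 = 138; odd-index sum = 522 mod 256 = 10 → 8a 0a.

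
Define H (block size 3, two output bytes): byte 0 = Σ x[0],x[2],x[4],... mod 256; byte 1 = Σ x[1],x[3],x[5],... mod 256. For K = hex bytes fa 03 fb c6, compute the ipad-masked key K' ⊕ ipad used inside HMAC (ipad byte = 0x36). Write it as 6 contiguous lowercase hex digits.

Key hex bytes fa 03 fb c6 is 4 bytes > B = 3, so hash it first: H(key) = f5 c9, then zero-pad to 3 bytes: K' = f5 c9 00.
XOR each byte with 0x36: f5⊕36=c3, c9⊕36=ff, 00⊕36=36.

c3ff36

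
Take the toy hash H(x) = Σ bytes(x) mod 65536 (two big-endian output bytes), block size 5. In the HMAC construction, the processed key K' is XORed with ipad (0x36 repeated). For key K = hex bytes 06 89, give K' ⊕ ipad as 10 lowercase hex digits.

30bf363636

Key hex bytes 06 89 is 2 bytes ≤ B = 5; zero-pad to 5 bytes: K' = 06 89 00 00 00.
XOR each byte with 0x36: 06⊕36=30, 89⊕36=bf, 00⊕36=36, 00⊕36=36, 00⊕36=36.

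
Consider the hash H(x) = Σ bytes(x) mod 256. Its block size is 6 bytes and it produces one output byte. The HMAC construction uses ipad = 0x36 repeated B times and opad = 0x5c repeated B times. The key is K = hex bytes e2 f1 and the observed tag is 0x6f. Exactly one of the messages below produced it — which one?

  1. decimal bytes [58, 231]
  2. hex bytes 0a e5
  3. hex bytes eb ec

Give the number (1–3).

Key hex bytes e2 f1 is 2 bytes ≤ B = 6; zero-pad to 6 bytes: K' = e2 f1 00 00 00 00.
K' ⊕ ipad = d4 c7 36 36 36 36; K' ⊕ opad = be ad 5c 5c 5c 5c.
m1: inner = H(d4 c7 36 36 36 36 3a e7) = 94; tag = H(be ad 5c 5c 5c 5c 94) = 6f ← matches
m2: inner = H(d4 c7 36 36 36 36 0a e5) = 62; tag = H(be ad 5c 5c 5c 5c 62) = 3d
m3: inner = H(d4 c7 36 36 36 36 eb ec) = 4a; tag = H(be ad 5c 5c 5c 5c 4a) = 25

1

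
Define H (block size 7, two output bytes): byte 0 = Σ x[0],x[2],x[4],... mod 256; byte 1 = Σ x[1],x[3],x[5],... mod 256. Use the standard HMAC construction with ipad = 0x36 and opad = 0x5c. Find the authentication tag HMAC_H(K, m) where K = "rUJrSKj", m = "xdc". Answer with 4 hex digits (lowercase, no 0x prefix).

Key "rUJrSKj" = 72 55 4a 72 53 4b 6a is exactly B = 7 bytes: K' = 72 55 4a 72 53 4b 6a.
K' ⊕ ipad = 44 63 7c 44 65 7d 5c.  K' ⊕ opad = 2e 09 16 2e 0f 17 36.
Inner input = (K'⊕ipad) ∥ m = 44 63 7c 44 65 7d 5c ∥ 78 64 63.
Inner hash: even-index sum = 485 mod 256 = 229; odd-index sum = 511 mod 256 = 255 → e5 ff.
Outer input = (K'⊕opad) ∥ inner = 2e 09 16 2e 0f 17 36 ∥ e5 ff.
Outer hash (tag): even-index sum = 392 mod 256 = 136; odd-index sum = 307 mod 256 = 51 → 88 33.

8833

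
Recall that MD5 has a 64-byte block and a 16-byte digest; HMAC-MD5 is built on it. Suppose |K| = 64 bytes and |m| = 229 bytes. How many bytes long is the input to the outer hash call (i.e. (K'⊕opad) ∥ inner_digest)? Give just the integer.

Key is 64 ≤ 64 bytes, zero-padded: |K'| = 64.
Outer input = (K'⊕opad) ∥ H(inner) → 64 + 16 = 80 bytes.

80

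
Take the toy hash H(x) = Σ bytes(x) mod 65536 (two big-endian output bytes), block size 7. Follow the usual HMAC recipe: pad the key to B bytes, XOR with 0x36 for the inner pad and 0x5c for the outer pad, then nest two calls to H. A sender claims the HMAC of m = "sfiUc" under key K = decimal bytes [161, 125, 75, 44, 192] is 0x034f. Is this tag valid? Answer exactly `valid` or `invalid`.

invalid

Key decimal bytes [161, 125, 75, 44, 192] = a1 7d 4b 2c c0 is 5 bytes ≤ B = 7; zero-pad to 7 bytes: K' = a1 7d 4b 2c c0 00 00.
K' ⊕ ipad = 97 4b 7d 1a f6 36 36; K' ⊕ opad = fd 21 17 70 9c 5c 5c.
Inner hash: sum = 151+75+125+26+246+54+54+115+102+105+85+99 = 1237 → 04 d5.
Outer hash (recomputed tag): sum = 253+33+23+112+156+92+92+4+213 = 978 → 03 d2.
Recomputed tag = 03d2; claimed = 034f → mismatch.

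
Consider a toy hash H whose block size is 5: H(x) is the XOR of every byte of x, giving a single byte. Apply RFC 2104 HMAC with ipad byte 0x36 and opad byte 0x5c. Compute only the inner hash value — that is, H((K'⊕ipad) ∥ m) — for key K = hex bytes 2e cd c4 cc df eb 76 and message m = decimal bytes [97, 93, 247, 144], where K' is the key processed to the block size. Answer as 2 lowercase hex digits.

c4

Key hex bytes 2e cd c4 cc df eb 76 is 7 bytes > B = 5, so hash it first: H(key) = a9, then zero-pad to 5 bytes: K' = a9 00 00 00 00.
K' ⊕ ipad = 9f 36 36 36 36.
Inner input = 9f 36 36 36 36 ∥ 61 5d f7 90.
Inner hash: XOR 9f⊕36⊕36⊕36⊕36⊕61⊕5d⊕f7⊕90 = c4.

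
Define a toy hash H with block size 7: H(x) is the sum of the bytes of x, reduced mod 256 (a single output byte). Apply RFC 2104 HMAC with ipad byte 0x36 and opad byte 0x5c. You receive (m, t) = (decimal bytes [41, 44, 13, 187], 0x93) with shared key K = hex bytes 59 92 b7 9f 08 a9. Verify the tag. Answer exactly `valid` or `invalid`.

valid

Key hex bytes 59 92 b7 9f 08 a9 is 6 bytes ≤ B = 7; zero-pad to 7 bytes: K' = 59 92 b7 9f 08 a9 00.
K' ⊕ ipad = 6f a4 81 a9 3e 9f 36; K' ⊕ opad = 05 ce eb c3 54 f5 5c.
Inner hash: sum = 111+164+129+169+62+159+54+41+44+13+187 = 1133; mod 256 = 109 → 6d.
Outer hash (recomputed tag): sum = 5+206+235+195+84+245+92+109 = 1171; mod 256 = 147 → 93.
Recomputed tag = 93; claimed = 93 → match.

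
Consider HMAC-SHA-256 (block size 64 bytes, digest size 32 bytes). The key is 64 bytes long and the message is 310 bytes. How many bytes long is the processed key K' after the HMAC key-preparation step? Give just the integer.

64

Key is 64 ≤ 64 bytes, zero-padded: |K'| = 64.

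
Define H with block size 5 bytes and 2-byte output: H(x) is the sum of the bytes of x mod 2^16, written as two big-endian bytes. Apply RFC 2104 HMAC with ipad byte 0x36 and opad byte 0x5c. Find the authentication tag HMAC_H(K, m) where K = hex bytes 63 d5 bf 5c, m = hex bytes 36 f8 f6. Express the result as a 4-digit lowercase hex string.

Key hex bytes 63 d5 bf 5c is 4 bytes ≤ B = 5; zero-pad to 5 bytes: K' = 63 d5 bf 5c 00.
K' ⊕ ipad = 55 e3 89 6a 36.  K' ⊕ opad = 3f 89 e3 00 5c.
Inner input = (K'⊕ipad) ∥ m = 55 e3 89 6a 36 ∥ 36 f8 f6.
Inner hash: sum = 85+227+137+106+54+54+248+246 = 1157 → 04 85.
Outer input = (K'⊕opad) ∥ inner = 3f 89 e3 00 5c ∥ 04 85.
Outer hash (tag): sum = 63+137+227+0+92+4+133 = 656 → 02 90.

0290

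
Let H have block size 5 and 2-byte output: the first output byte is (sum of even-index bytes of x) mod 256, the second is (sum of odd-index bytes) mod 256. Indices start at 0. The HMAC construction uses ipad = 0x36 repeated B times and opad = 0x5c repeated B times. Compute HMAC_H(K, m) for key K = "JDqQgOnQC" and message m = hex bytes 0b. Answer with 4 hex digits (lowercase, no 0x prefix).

Key "JDqQgOnQC" = 4a 44 71 51 67 4f 6e 51 43 is 9 bytes > B = 5, so hash it first: H(key) = d3 35, then zero-pad to 5 bytes: K' = d3 35 00 00 00.
K' ⊕ ipad = e5 03 36 36 36.  K' ⊕ opad = 8f 69 5c 5c 5c.
Inner input = (K'⊕ipad) ∥ m = e5 03 36 36 36 ∥ 0b.
Inner hash: even-index sum = 337 mod 256 = 81; odd-index sum = 68 mod 256 = 68 → 51 44.
Outer input = (K'⊕opad) ∥ inner = 8f 69 5c 5c 5c ∥ 51 44.
Outer hash (tag): even-index sum = 395 mod 256 = 139; odd-index sum = 278 mod 256 = 22 → 8b 16.

8b16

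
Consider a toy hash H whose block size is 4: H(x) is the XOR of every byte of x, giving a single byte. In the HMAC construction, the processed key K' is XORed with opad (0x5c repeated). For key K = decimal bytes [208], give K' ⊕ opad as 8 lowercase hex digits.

Key decimal bytes [208] = d0 is 1 byte ≤ B = 4; zero-pad to 4 bytes: K' = d0 00 00 00.
XOR each byte with 0x5c: d0⊕5c=8c, 00⊕5c=5c, 00⊕5c=5c, 00⊕5c=5c.

8c5c5c5c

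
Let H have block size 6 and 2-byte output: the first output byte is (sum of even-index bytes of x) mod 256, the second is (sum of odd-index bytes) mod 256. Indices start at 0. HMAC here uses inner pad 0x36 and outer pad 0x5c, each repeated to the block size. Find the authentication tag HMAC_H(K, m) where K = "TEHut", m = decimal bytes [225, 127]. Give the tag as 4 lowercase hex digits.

4709

Key "TEHut" = 54 45 48 75 74 is 5 bytes ≤ B = 6; zero-pad to 6 bytes: K' = 54 45 48 75 74 00.
K' ⊕ ipad = 62 73 7e 43 42 36.  K' ⊕ opad = 08 19 14 29 28 5c.
Inner input = (K'⊕ipad) ∥ m = 62 73 7e 43 42 36 ∥ e1 7f.
Inner hash: even-index sum = 515 mod 256 = 3; odd-index sum = 363 mod 256 = 107 → 03 6b.
Outer input = (K'⊕opad) ∥ inner = 08 19 14 29 28 5c ∥ 03 6b.
Outer hash (tag): even-index sum = 71 mod 256 = 71; odd-index sum = 265 mod 256 = 9 → 47 09.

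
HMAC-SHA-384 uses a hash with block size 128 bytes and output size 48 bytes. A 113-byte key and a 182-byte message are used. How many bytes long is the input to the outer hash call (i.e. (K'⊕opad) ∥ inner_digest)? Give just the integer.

176

Key is 113 ≤ 128 bytes, zero-padded: |K'| = 128.
Outer input = (K'⊕opad) ∥ H(inner) → 128 + 48 = 176 bytes.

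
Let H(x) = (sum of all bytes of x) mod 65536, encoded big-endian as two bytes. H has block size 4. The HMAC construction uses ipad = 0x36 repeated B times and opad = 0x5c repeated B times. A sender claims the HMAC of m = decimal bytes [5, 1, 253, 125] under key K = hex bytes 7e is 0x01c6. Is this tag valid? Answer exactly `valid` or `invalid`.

invalid

Key hex bytes 7e is 1 byte ≤ B = 4; zero-pad to 4 bytes: K' = 7e 00 00 00.
K' ⊕ ipad = 48 36 36 36; K' ⊕ opad = 22 5c 5c 5c.
Inner hash: sum = 72+54+54+54+5+1+253+125 = 618 → 02 6a.
Outer hash (recomputed tag): sum = 34+92+92+92+2+106 = 418 → 01 a2.
Recomputed tag = 01a2; claimed = 01c6 → mismatch.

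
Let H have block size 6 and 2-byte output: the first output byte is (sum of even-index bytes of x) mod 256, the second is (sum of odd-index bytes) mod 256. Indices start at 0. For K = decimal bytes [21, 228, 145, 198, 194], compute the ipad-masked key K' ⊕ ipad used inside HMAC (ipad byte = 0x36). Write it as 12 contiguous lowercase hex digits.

23d2a7f0f436

Key decimal bytes [21, 228, 145, 198, 194] = 15 e4 91 c6 c2 is 5 bytes ≤ B = 6; zero-pad to 6 bytes: K' = 15 e4 91 c6 c2 00.
XOR each byte with 0x36: 15⊕36=23, e4⊕36=d2, 91⊕36=a7, c6⊕36=f0, c2⊕36=f4, 00⊕36=36.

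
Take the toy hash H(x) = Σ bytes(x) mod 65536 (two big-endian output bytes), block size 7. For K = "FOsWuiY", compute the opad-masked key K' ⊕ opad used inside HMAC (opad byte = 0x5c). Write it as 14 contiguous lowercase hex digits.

1a132f0b293505

Key "FOsWuiY" = 46 4f 73 57 75 69 59 is exactly B = 7 bytes: K' = 46 4f 73 57 75 69 59.
XOR each byte with 0x5c: 46⊕5c=1a, 4f⊕5c=13, 73⊕5c=2f, 57⊕5c=0b, 75⊕5c=29, 69⊕5c=35, 59⊕5c=05.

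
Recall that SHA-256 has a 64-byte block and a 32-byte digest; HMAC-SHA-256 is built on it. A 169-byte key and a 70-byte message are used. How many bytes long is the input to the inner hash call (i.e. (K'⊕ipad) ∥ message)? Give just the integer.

134

Key is 169 > 64 bytes, so it is hashed to 32 bytes then zero-padded to 64: |K'| = 64.
Inner input = (K'⊕ipad) ∥ m → 64 + 70 = 134 bytes.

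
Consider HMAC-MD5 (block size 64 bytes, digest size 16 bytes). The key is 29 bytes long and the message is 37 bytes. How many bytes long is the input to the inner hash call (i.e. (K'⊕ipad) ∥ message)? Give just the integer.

101

Key is 29 ≤ 64 bytes, zero-padded: |K'| = 64.
Inner input = (K'⊕ipad) ∥ m → 64 + 37 = 101 bytes.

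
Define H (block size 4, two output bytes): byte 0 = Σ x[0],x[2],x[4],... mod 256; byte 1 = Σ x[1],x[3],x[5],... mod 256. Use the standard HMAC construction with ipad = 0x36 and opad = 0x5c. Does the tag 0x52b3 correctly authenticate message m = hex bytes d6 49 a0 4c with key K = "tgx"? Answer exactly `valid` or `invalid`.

valid

Key "tgx" = 74 67 78 is 3 bytes ≤ B = 4; zero-pad to 4 bytes: K' = 74 67 78 00.
K' ⊕ ipad = 42 51 4e 36; K' ⊕ opad = 28 3b 24 5c.
Inner hash: even-index sum = 518 mod 256 = 6; odd-index sum = 284 mod 256 = 28 → 06 1c.
Outer hash (recomputed tag): even-index sum = 82 mod 256 = 82; odd-index sum = 179 mod 256 = 179 → 52 b3.
Recomputed tag = 52b3; claimed = 52b3 → match.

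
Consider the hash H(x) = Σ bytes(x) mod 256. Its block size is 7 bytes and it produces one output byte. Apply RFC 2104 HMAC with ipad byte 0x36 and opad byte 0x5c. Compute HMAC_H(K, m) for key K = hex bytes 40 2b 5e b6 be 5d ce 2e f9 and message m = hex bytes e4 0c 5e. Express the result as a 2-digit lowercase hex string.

Key hex bytes 40 2b 5e b6 be 5d ce 2e f9 is 9 bytes > B = 7, so hash it first: H(key) = 8f, then zero-pad to 7 bytes: K' = 8f 00 00 00 00 00 00.
K' ⊕ ipad = b9 36 36 36 36 36 36.  K' ⊕ opad = d3 5c 5c 5c 5c 5c 5c.
Inner input = (K'⊕ipad) ∥ m = b9 36 36 36 36 36 36 ∥ e4 0c 5e.
Inner hash: sum = 185+54+54+54+54+54+54+228+12+94 = 843; mod 256 = 75 → 4b.
Outer input = (K'⊕opad) ∥ inner = d3 5c 5c 5c 5c 5c 5c ∥ 4b.
Outer hash (tag): sum = 211+92+92+92+92+92+92+75 = 838; mod 256 = 70 → 46.

46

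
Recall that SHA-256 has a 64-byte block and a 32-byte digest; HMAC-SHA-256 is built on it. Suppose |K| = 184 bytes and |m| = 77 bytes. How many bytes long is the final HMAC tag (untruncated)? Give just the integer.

32

The tag is one SHA-256 digest: 32 bytes.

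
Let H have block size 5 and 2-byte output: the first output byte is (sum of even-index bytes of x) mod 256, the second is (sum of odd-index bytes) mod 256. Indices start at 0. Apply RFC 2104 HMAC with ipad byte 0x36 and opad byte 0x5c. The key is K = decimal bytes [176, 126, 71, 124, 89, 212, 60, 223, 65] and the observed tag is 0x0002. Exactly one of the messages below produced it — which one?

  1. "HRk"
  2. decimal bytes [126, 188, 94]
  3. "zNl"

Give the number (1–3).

Key decimal bytes [176, 126, 71, 124, 89, 212, 60, 223, 65] = b0 7e 47 7c 59 d4 3c df 41 is 9 bytes > B = 5, so hash it first: H(key) = cd ad, then zero-pad to 5 bytes: K' = cd ad 00 00 00.
K' ⊕ ipad = fb 9b 36 36 36; K' ⊕ opad = 91 f1 5c 5c 5c.
m1: inner = H(fb 9b 36 36 36 48 52 6b) = b9 84; tag = H(91 f1 5c 5c 5c b9 84) = cd06
m2: inner = H(fb 9b 36 36 36 7e bc 5e) = 23 ad; tag = H(91 f1 5c 5c 5c 23 ad) = f670
m3: inner = H(fb 9b 36 36 36 7a 4e 6c) = b5 b7; tag = H(91 f1 5c 5c 5c b5 b7) = 0002 ← matches

3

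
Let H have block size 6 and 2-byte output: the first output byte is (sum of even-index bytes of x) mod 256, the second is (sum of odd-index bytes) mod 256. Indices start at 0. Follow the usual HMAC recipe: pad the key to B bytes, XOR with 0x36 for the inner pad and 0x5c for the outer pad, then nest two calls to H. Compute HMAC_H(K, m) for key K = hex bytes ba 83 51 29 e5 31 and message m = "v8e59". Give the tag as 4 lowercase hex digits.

8609

Key hex bytes ba 83 51 29 e5 31 is exactly B = 6 bytes: K' = ba 83 51 29 e5 31.
K' ⊕ ipad = 8c b5 67 1f d3 07.  K' ⊕ opad = e6 df 0d 75 b9 6d.
Inner input = (K'⊕ipad) ∥ m = 8c b5 67 1f d3 07 ∥ 76 38 65 35 39.
Inner hash: even-index sum = 730 mod 256 = 218; odd-index sum = 328 mod 256 = 72 → da 48.
Outer input = (K'⊕opad) ∥ inner = e6 df 0d 75 b9 6d ∥ da 48.
Outer hash (tag): even-index sum = 646 mod 256 = 134; odd-index sum = 521 mod 256 = 9 → 86 09.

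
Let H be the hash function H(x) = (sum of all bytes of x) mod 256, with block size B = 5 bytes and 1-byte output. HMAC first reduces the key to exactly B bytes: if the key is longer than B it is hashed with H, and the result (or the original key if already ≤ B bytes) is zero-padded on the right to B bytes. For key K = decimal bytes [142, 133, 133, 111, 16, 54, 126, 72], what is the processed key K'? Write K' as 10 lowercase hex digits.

|K| = 8 > B = 5, so first hash the key.
H(K): sum = 142+133+133+111+16+54+126+72 = 787; mod 256 = 19 → 13.
Zero-pad H(K) = 13 to 5 bytes: K' = 13 00 00 00 00.

1300000000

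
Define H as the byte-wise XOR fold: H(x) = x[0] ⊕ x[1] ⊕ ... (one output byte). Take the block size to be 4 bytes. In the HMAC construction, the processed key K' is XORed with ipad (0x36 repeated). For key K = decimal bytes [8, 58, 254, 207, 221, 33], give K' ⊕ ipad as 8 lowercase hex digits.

c9363636

Key decimal bytes [8, 58, 254, 207, 221, 33] = 08 3a fe cf dd 21 is 6 bytes > B = 4, so hash it first: H(key) = ff, then zero-pad to 4 bytes: K' = ff 00 00 00.
XOR each byte with 0x36: ff⊕36=c9, 00⊕36=36, 00⊕36=36, 00⊕36=36.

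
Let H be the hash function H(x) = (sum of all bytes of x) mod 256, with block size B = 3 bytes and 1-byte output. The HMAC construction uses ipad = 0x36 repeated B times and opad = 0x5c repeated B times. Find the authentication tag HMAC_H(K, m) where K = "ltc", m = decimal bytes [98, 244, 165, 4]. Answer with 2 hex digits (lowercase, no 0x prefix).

Key "ltc" = 6c 74 63 is exactly B = 3 bytes: K' = 6c 74 63.
K' ⊕ ipad = 5a 42 55.  K' ⊕ opad = 30 28 3f.
Inner input = (K'⊕ipad) ∥ m = 5a 42 55 ∥ 62 f4 a5 04.
Inner hash: sum = 90+66+85+98+244+165+4 = 752; mod 256 = 240 → f0.
Outer input = (K'⊕opad) ∥ inner = 30 28 3f ∥ f0.
Outer hash (tag): sum = 48+40+63+240 = 391; mod 256 = 135 → 87.

87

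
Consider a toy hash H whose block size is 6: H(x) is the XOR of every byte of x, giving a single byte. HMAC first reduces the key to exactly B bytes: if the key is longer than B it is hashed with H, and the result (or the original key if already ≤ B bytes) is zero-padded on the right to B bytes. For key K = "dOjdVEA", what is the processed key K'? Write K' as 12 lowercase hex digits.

|K| = 7 > B = 6, so first hash the key.
H(K): XOR 64⊕4f⊕6a⊕64⊕56⊕45⊕41 = 77.
Zero-pad H(K) = 77 to 6 bytes: K' = 77 00 00 00 00 00.

770000000000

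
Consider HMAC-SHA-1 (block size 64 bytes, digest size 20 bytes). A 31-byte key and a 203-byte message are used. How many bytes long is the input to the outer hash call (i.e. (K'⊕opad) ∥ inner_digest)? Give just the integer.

Key is 31 ≤ 64 bytes, zero-padded: |K'| = 64.
Outer input = (K'⊕opad) ∥ H(inner) → 64 + 20 = 84 bytes.

84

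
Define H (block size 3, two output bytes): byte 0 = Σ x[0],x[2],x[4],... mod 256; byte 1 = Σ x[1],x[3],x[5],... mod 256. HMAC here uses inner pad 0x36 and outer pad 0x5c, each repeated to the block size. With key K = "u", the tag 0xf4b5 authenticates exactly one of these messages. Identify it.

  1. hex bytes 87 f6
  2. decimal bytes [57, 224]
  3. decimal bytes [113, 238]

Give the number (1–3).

Key "u" = 75 is 1 byte ≤ B = 3; zero-pad to 3 bytes: K' = 75 00 00.
K' ⊕ ipad = 43 36 36; K' ⊕ opad = 29 5c 5c.
m1: inner = H(43 36 36 87 f6) = 6f bd; tag = H(29 5c 5c 6f bd) = 42cb
m2: inner = H(43 36 36 39 e0) = 59 6f; tag = H(29 5c 5c 59 6f) = f4b5 ← matches
m3: inner = H(43 36 36 71 ee) = 67 a7; tag = H(29 5c 5c 67 a7) = 2cc3

2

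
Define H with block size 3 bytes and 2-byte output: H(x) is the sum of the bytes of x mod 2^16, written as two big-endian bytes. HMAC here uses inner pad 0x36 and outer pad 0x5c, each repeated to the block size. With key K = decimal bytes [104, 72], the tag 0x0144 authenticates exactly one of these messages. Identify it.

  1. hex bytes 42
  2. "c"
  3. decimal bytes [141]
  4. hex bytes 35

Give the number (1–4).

Key decimal bytes [104, 72] = 68 48 is 2 bytes ≤ B = 3; zero-pad to 3 bytes: K' = 68 48 00.
K' ⊕ ipad = 5e 7e 36; K' ⊕ opad = 34 14 5c.
m1: inner = H(5e 7e 36 42) = 01 54; tag = H(34 14 5c 01 54) = 00f9
m2: inner = H(5e 7e 36 63) = 01 75; tag = H(34 14 5c 01 75) = 011a
m3: inner = H(5e 7e 36 8d) = 01 9f; tag = H(34 14 5c 01 9f) = 0144 ← matches
m4: inner = H(5e 7e 36 35) = 01 47; tag = H(34 14 5c 01 47) = 00ec

3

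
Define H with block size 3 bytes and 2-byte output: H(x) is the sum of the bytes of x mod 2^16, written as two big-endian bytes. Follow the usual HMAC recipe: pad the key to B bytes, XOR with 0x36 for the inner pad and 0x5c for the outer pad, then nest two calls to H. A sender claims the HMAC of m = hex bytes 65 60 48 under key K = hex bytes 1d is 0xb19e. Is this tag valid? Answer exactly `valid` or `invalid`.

Key hex bytes 1d is 1 byte ≤ B = 3; zero-pad to 3 bytes: K' = 1d 00 00.
K' ⊕ ipad = 2b 36 36; K' ⊕ opad = 41 5c 5c.
Inner hash: sum = 43+54+54+101+96+72 = 420 → 01 a4.
Outer hash (recomputed tag): sum = 65+92+92+1+164 = 414 → 01 9e.
Recomputed tag = 019e; claimed = b19e → mismatch.

invalid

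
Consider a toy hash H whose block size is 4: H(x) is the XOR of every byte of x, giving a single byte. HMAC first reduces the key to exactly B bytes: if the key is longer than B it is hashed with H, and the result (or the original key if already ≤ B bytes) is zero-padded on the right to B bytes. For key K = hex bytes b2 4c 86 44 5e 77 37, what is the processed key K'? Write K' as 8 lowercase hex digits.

|K| = 7 > B = 4, so first hash the key.
H(K): XOR b2⊕4c⊕86⊕44⊕5e⊕77⊕37 = 22.
Zero-pad H(K) = 22 to 4 bytes: K' = 22 00 00 00.

22000000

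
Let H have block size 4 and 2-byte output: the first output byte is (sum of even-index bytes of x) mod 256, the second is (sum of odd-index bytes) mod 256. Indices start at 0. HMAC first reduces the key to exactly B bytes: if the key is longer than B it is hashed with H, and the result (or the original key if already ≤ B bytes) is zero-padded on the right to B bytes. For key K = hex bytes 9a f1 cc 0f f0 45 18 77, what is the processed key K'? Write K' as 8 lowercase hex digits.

6ebc0000

|K| = 8 > B = 4, so first hash the key.
H(K): even-index sum = 622 mod 256 = 110; odd-index sum = 444 mod 256 = 188 → 6e bc.
Zero-pad H(K) = 6e bc to 4 bytes: K' = 6e bc 00 00.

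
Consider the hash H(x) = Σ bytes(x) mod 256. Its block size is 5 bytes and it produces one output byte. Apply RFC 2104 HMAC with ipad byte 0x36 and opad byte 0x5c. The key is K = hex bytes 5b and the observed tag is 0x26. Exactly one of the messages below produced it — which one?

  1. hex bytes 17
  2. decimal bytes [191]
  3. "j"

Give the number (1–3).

Key hex bytes 5b is 1 byte ≤ B = 5; zero-pad to 5 bytes: K' = 5b 00 00 00 00.
K' ⊕ ipad = 6d 36 36 36 36; K' ⊕ opad = 07 5c 5c 5c 5c.
m1: inner = H(6d 36 36 36 36 17) = 5c; tag = H(07 5c 5c 5c 5c 5c) = d3
m2: inner = H(6d 36 36 36 36 bf) = 04; tag = H(07 5c 5c 5c 5c 04) = 7b
m3: inner = H(6d 36 36 36 36 6a) = af; tag = H(07 5c 5c 5c 5c af) = 26 ← matches

3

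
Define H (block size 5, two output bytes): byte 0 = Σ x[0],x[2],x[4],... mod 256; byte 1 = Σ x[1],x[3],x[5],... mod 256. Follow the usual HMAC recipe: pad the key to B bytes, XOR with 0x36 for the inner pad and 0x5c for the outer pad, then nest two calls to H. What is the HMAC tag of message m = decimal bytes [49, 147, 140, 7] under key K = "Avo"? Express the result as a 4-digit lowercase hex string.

df26

Key "Avo" = 41 76 6f is 3 bytes ≤ B = 5; zero-pad to 5 bytes: K' = 41 76 6f 00 00.
K' ⊕ ipad = 77 40 59 36 36.  K' ⊕ opad = 1d 2a 33 5c 5c.
Inner input = (K'⊕ipad) ∥ m = 77 40 59 36 36 ∥ 31 93 8c 07.
Inner hash: even-index sum = 416 mod 256 = 160; odd-index sum = 307 mod 256 = 51 → a0 33.
Outer input = (K'⊕opad) ∥ inner = 1d 2a 33 5c 5c ∥ a0 33.
Outer hash (tag): even-index sum = 223 mod 256 = 223; odd-index sum = 294 mod 256 = 38 → df 26.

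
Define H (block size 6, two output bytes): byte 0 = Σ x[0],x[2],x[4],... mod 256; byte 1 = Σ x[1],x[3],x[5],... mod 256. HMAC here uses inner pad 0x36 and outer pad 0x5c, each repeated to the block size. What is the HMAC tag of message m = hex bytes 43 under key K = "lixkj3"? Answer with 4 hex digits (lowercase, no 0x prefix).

Key "lixkj3" = 6c 69 78 6b 6a 33 is exactly B = 6 bytes: K' = 6c 69 78 6b 6a 33.
K' ⊕ ipad = 5a 5f 4e 5d 5c 05.  K' ⊕ opad = 30 35 24 37 36 6f.
Inner input = (K'⊕ipad) ∥ m = 5a 5f 4e 5d 5c 05 ∥ 43.
Inner hash: even-index sum = 327 mod 256 = 71; odd-index sum = 193 mod 256 = 193 → 47 c1.
Outer input = (K'⊕opad) ∥ inner = 30 35 24 37 36 6f ∥ 47 c1.
Outer hash (tag): even-index sum = 209 mod 256 = 209; odd-index sum = 412 mod 256 = 156 → d1 9c.

d19c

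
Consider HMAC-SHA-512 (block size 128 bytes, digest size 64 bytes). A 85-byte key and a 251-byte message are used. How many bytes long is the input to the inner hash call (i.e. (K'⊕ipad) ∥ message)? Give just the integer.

379

Key is 85 ≤ 128 bytes, zero-padded: |K'| = 128.
Inner input = (K'⊕ipad) ∥ m → 128 + 251 = 379 bytes.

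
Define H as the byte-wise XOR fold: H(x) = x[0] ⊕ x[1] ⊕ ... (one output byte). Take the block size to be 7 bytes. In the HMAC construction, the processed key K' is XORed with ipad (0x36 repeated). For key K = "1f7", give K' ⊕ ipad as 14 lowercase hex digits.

Key "1f7" = 31 66 37 is 3 bytes ≤ B = 7; zero-pad to 7 bytes: K' = 31 66 37 00 00 00 00.
XOR each byte with 0x36: 31⊕36=07, 66⊕36=50, 37⊕36=01, 00⊕36=36, 00⊕36=36, 00⊕36=36, 00⊕36=36.

07500136363636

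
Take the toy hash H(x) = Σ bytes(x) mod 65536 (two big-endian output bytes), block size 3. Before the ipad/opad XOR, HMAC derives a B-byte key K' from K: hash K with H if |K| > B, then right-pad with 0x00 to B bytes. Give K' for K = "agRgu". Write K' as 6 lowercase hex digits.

|K| = 5 > B = 3, so first hash the key.
H(K): sum = 97+103+82+103+117 = 502 → 01 f6.
Zero-pad H(K) = 01 f6 to 3 bytes: K' = 01 f6 00.

01f600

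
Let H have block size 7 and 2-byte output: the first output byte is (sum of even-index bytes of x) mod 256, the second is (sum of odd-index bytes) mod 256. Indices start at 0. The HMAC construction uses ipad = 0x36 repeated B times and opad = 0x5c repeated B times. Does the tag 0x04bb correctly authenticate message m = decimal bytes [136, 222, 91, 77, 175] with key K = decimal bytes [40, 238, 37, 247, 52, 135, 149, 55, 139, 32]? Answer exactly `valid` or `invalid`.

valid

Key decimal bytes [40, 238, 37, 247, 52, 135, 149, 55, 139, 32] = 28 ee 25 f7 34 87 95 37 8b 20 is 10 bytes > B = 7, so hash it first: H(key) = a1 c3, then zero-pad to 7 bytes: K' = a1 c3 00 00 00 00 00.
K' ⊕ ipad = 97 f5 36 36 36 36 36; K' ⊕ opad = fd 9f 5c 5c 5c 5c 5c.
Inner hash: even-index sum = 612 mod 256 = 100; odd-index sum = 755 mod 256 = 243 → 64 f3.
Outer hash (recomputed tag): even-index sum = 772 mod 256 = 4; odd-index sum = 443 mod 256 = 187 → 04 bb.
Recomputed tag = 04bb; claimed = 04bb → match.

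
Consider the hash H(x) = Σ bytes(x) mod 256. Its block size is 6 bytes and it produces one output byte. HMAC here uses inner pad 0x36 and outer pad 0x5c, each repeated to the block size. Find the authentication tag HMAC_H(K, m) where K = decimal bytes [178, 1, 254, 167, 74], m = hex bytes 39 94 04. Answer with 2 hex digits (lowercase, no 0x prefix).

f1

Key decimal bytes [178, 1, 254, 167, 74] = b2 01 fe a7 4a is 5 bytes ≤ B = 6; zero-pad to 6 bytes: K' = b2 01 fe a7 4a 00.
K' ⊕ ipad = 84 37 c8 91 7c 36.  K' ⊕ opad = ee 5d a2 fb 16 5c.
Inner input = (K'⊕ipad) ∥ m = 84 37 c8 91 7c 36 ∥ 39 94 04.
Inner hash: sum = 132+55+200+145+124+54+57+148+4 = 919; mod 256 = 151 → 97.
Outer input = (K'⊕opad) ∥ inner = ee 5d a2 fb 16 5c ∥ 97.
Outer hash (tag): sum = 238+93+162+251+22+92+151 = 1009; mod 256 = 241 → f1.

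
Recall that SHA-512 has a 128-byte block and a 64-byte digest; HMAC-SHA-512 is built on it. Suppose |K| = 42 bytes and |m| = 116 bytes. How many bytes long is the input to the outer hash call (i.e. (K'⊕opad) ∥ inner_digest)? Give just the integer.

192

Key is 42 ≤ 128 bytes, zero-padded: |K'| = 128.
Outer input = (K'⊕opad) ∥ H(inner) → 128 + 64 = 192 bytes.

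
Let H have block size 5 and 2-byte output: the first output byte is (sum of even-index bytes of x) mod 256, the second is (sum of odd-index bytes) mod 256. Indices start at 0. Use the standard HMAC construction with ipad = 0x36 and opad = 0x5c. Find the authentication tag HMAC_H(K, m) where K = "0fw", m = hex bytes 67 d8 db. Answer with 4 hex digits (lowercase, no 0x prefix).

Key "0fw" = 30 66 77 is 3 bytes ≤ B = 5; zero-pad to 5 bytes: K' = 30 66 77 00 00.
K' ⊕ ipad = 06 50 41 36 36.  K' ⊕ opad = 6c 3a 2b 5c 5c.
Inner input = (K'⊕ipad) ∥ m = 06 50 41 36 36 ∥ 67 d8 db.
Inner hash: even-index sum = 341 mod 256 = 85; odd-index sum = 456 mod 256 = 200 → 55 c8.
Outer input = (K'⊕opad) ∥ inner = 6c 3a 2b 5c 5c ∥ 55 c8.
Outer hash (tag): even-index sum = 443 mod 256 = 187; odd-index sum = 235 mod 256 = 235 → bb eb.

bbeb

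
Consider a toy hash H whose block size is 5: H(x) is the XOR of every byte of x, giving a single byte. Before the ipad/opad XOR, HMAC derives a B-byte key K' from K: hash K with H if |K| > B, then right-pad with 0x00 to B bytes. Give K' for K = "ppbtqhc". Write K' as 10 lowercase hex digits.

6c00000000

|K| = 7 > B = 5, so first hash the key.
H(K): XOR 70⊕70⊕62⊕74⊕71⊕68⊕63 = 6c.
Zero-pad H(K) = 6c to 5 bytes: K' = 6c 00 00 00 00.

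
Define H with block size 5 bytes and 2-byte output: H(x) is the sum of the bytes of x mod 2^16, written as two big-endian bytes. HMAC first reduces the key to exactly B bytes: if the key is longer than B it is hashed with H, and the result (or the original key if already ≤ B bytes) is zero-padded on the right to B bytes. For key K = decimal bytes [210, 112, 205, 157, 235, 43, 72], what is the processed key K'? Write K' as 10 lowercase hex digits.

|K| = 7 > B = 5, so first hash the key.
H(K): sum = 210+112+205+157+235+43+72 = 1034 → 04 0a.
Zero-pad H(K) = 04 0a to 5 bytes: K' = 04 0a 00 00 00.

040a000000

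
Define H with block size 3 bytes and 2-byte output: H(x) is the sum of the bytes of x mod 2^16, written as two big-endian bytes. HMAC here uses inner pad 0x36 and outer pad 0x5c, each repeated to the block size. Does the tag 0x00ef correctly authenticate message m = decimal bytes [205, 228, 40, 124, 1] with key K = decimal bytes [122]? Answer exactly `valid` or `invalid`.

valid

Key decimal bytes [122] = 7a is 1 byte ≤ B = 3; zero-pad to 3 bytes: K' = 7a 00 00.
K' ⊕ ipad = 4c 36 36; K' ⊕ opad = 26 5c 5c.
Inner hash: sum = 76+54+54+205+228+40+124+1 = 782 → 03 0e.
Outer hash (recomputed tag): sum = 38+92+92+3+14 = 239 → 00 ef.
Recomputed tag = 00ef; claimed = 00ef → match.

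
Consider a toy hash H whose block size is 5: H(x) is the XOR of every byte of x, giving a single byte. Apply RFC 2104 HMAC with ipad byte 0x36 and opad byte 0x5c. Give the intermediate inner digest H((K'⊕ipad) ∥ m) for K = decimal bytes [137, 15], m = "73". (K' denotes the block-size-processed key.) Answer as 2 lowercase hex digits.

b4

Key decimal bytes [137, 15] = 89 0f is 2 bytes ≤ B = 5; zero-pad to 5 bytes: K' = 89 0f 00 00 00.
K' ⊕ ipad = bf 39 36 36 36.
Inner input = bf 39 36 36 36 ∥ 37 33.
Inner hash: XOR bf⊕39⊕36⊕36⊕36⊕37⊕33 = b4.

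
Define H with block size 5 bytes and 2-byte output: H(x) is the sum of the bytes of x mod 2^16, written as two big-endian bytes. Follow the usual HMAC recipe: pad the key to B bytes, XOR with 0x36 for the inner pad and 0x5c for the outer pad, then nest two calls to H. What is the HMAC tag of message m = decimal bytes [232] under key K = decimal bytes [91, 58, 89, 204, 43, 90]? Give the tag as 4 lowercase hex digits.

029d

Key decimal bytes [91, 58, 89, 204, 43, 90] = 5b 3a 59 cc 2b 5a is 6 bytes > B = 5, so hash it first: H(key) = 02 3f, then zero-pad to 5 bytes: K' = 02 3f 00 00 00.
K' ⊕ ipad = 34 09 36 36 36.  K' ⊕ opad = 5e 63 5c 5c 5c.
Inner input = (K'⊕ipad) ∥ m = 34 09 36 36 36 ∥ e8.
Inner hash: sum = 52+9+54+54+54+232 = 455 → 01 c7.
Outer input = (K'⊕opad) ∥ inner = 5e 63 5c 5c 5c ∥ 01 c7.
Outer hash (tag): sum = 94+99+92+92+92+1+199 = 669 → 02 9d.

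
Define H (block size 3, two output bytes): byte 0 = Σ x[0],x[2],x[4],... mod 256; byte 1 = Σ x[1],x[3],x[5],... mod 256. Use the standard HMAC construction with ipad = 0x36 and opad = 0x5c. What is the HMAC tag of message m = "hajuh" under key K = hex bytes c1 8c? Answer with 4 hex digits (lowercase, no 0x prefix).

edd3

Key hex bytes c1 8c is 2 bytes ≤ B = 3; zero-pad to 3 bytes: K' = c1 8c 00.
K' ⊕ ipad = f7 ba 36.  K' ⊕ opad = 9d d0 5c.
Inner input = (K'⊕ipad) ∥ m = f7 ba 36 ∥ 68 61 6a 75 68.
Inner hash: even-index sum = 515 mod 256 = 3; odd-index sum = 500 mod 256 = 244 → 03 f4.
Outer input = (K'⊕opad) ∥ inner = 9d d0 5c ∥ 03 f4.
Outer hash (tag): even-index sum = 493 mod 256 = 237; odd-index sum = 211 mod 256 = 211 → ed d3.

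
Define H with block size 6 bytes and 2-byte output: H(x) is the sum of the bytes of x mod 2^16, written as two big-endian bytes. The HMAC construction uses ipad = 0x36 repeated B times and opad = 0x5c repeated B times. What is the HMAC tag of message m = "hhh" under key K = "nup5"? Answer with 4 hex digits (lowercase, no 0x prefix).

Key "nup5" = 6e 75 70 35 is 4 bytes ≤ B = 6; zero-pad to 6 bytes: K' = 6e 75 70 35 00 00.
K' ⊕ ipad = 58 43 46 03 36 36.  K' ⊕ opad = 32 29 2c 69 5c 5c.
Inner input = (K'⊕ipad) ∥ m = 58 43 46 03 36 36 ∥ 68 68 68.
Inner hash: sum = 88+67+70+3+54+54+104+104+104 = 648 → 02 88.
Outer input = (K'⊕opad) ∥ inner = 32 29 2c 69 5c 5c ∥ 02 88.
Outer hash (tag): sum = 50+41+44+105+92+92+2+136 = 562 → 02 32.

0232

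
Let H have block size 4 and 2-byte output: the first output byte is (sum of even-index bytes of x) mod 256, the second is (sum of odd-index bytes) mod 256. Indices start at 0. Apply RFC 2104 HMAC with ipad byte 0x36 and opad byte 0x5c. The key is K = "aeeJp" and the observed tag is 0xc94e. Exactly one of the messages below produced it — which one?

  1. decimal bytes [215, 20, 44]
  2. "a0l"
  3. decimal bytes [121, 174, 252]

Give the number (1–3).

Key "aeeJp" = 61 65 65 4a 70 is 5 bytes > B = 4, so hash it first: H(key) = 36 af, then zero-pad to 4 bytes: K' = 36 af 00 00.
K' ⊕ ipad = 00 99 36 36; K' ⊕ opad = 6a f3 5c 5c.
m1: inner = H(00 99 36 36 d7 14 2c) = 39 e3; tag = H(6a f3 5c 5c 39 e3) = ff32
m2: inner = H(00 99 36 36 61 30 6c) = 03 ff; tag = H(6a f3 5c 5c 03 ff) = c94e ← matches
m3: inner = H(00 99 36 36 79 ae fc) = ab 7d; tag = H(6a f3 5c 5c ab 7d) = 71cc

2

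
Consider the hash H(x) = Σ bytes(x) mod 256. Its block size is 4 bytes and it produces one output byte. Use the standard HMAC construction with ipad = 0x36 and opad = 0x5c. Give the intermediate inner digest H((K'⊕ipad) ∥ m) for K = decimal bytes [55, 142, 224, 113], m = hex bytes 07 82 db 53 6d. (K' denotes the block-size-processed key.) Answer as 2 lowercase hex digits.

fa

Key decimal bytes [55, 142, 224, 113] = 37 8e e0 71 is exactly B = 4 bytes: K' = 37 8e e0 71.
K' ⊕ ipad = 01 b8 d6 47.
Inner input = 01 b8 d6 47 ∥ 07 82 db 53 6d.
Inner hash: sum = 1+184+214+71+7+130+219+83+109 = 1018; mod 256 = 250 → fa.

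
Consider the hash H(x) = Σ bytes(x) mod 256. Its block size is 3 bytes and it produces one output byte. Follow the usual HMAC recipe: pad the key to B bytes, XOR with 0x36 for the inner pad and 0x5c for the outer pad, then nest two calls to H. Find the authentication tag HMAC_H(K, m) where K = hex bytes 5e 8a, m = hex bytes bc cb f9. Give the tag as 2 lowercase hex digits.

Key hex bytes 5e 8a is 2 bytes ≤ B = 3; zero-pad to 3 bytes: K' = 5e 8a 00.
K' ⊕ ipad = 68 bc 36.  K' ⊕ opad = 02 d6 5c.
Inner input = (K'⊕ipad) ∥ m = 68 bc 36 ∥ bc cb f9.
Inner hash: sum = 104+188+54+188+203+249 = 986; mod 256 = 218 → da.
Outer input = (K'⊕opad) ∥ inner = 02 d6 5c ∥ da.
Outer hash (tag): sum = 2+214+92+218 = 526; mod 256 = 14 → 0e.

0e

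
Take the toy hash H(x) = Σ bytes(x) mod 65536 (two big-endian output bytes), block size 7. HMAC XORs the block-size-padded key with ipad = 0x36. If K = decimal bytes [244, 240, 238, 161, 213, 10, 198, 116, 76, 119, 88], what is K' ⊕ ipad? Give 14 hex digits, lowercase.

Key decimal bytes [244, 240, 238, 161, 213, 10, 198, 116, 76, 119, 88] = f4 f0 ee a1 d5 0a c6 74 4c 77 58 is 11 bytes > B = 7, so hash it first: H(key) = 06 a7, then zero-pad to 7 bytes: K' = 06 a7 00 00 00 00 00.
XOR each byte with 0x36: 06⊕36=30, a7⊕36=91, 00⊕36=36, 00⊕36=36, 00⊕36=36, 00⊕36=36, 00⊕36=36.

30913636363636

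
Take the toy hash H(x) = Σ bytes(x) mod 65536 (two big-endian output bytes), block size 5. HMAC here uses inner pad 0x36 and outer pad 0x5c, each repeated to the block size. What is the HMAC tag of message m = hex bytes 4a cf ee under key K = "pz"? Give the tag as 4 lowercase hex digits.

01a4

Key "pz" = 70 7a is 2 bytes ≤ B = 5; zero-pad to 5 bytes: K' = 70 7a 00 00 00.
K' ⊕ ipad = 46 4c 36 36 36.  K' ⊕ opad = 2c 26 5c 5c 5c.
Inner input = (K'⊕ipad) ∥ m = 46 4c 36 36 36 ∥ 4a cf ee.
Inner hash: sum = 70+76+54+54+54+74+207+238 = 827 → 03 3b.
Outer input = (K'⊕opad) ∥ inner = 2c 26 5c 5c 5c ∥ 03 3b.
Outer hash (tag): sum = 44+38+92+92+92+3+59 = 420 → 01 a4.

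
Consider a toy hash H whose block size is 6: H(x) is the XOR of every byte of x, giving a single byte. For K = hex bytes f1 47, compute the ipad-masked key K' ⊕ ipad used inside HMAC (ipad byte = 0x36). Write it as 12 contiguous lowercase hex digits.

Key hex bytes f1 47 is 2 bytes ≤ B = 6; zero-pad to 6 bytes: K' = f1 47 00 00 00 00.
XOR each byte with 0x36: f1⊕36=c7, 47⊕36=71, 00⊕36=36, 00⊕36=36, 00⊕36=36, 00⊕36=36.

c77136363636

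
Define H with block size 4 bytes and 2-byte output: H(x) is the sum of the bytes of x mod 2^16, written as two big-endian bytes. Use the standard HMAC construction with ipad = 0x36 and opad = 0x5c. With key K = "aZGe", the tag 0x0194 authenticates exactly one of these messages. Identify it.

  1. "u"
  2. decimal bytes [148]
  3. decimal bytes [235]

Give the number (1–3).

1

Key "aZGe" = 61 5a 47 65 is exactly B = 4 bytes: K' = 61 5a 47 65.
K' ⊕ ipad = 57 6c 71 53; K' ⊕ opad = 3d 06 1b 39.
m1: inner = H(57 6c 71 53 75) = 01 fc; tag = H(3d 06 1b 39 01 fc) = 0194 ← matches
m2: inner = H(57 6c 71 53 94) = 02 1b; tag = H(3d 06 1b 39 02 1b) = 00b4
m3: inner = H(57 6c 71 53 eb) = 02 72; tag = H(3d 06 1b 39 02 72) = 010b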